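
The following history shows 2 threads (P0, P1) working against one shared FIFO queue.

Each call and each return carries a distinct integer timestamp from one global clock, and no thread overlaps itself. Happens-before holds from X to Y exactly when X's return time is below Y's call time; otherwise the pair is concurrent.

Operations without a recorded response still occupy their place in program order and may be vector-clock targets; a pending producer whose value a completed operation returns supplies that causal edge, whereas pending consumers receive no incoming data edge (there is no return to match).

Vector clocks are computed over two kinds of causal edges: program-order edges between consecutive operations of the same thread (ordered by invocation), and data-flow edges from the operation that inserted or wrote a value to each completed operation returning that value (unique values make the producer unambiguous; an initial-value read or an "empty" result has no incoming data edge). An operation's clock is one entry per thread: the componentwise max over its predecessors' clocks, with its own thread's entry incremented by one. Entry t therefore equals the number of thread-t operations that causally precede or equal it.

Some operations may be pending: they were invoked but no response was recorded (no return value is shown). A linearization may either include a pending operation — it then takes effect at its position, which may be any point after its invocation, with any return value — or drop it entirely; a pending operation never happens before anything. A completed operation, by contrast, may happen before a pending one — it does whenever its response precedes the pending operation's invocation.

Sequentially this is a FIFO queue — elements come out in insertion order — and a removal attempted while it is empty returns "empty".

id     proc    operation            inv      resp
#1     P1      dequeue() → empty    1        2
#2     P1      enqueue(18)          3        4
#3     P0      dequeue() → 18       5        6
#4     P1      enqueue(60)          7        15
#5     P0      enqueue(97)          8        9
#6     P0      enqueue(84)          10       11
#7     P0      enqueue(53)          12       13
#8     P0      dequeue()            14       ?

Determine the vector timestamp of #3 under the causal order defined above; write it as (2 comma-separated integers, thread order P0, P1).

(1, 2)

#1, invoked 1, has no incoming edges; only P1's bump applies → (0, 1)
VC(#2, invoked at 3): max of VC(#1)=(0, 1), then +1 on thread P1 → (0, 2)
VC(#4, invoked at 7): max of VC(#2)=(0, 2), then +1 on thread P1 → (0, 3)
VC(#3, invoked at 5): max of VC(#2)=(0, 2), then +1 on thread P0 → (1, 2)
VC(#5, invoked at 8): max of VC(#3)=(1, 2), then +1 on thread P0 → (2, 2)
VC(#6, invoked at 10): max of VC(#5)=(2, 2), then +1 on thread P0 → (3, 2)
VC(#7, invoked at 12): max of VC(#6)=(3, 2), then +1 on thread P0 → (4, 2)
VC(#8, invoked at 14): max of VC(#7)=(4, 2), then +1 on thread P0 → (5, 2)
target: VC(#3) = (1, 2)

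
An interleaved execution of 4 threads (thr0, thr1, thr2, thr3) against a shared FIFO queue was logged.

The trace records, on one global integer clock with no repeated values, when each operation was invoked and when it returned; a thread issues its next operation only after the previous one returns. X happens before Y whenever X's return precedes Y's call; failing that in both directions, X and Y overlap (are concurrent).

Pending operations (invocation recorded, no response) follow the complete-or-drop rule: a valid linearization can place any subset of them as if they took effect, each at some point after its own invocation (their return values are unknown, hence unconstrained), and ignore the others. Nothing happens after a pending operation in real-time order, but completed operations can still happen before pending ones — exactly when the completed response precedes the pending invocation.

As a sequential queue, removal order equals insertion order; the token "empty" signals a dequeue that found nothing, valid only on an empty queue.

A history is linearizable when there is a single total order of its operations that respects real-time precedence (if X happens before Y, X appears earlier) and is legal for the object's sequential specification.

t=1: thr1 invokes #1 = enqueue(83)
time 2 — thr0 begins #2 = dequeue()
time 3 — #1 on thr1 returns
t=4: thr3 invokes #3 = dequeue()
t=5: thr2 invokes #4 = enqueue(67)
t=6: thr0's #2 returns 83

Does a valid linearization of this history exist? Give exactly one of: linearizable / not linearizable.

witness order: #1, #2
1. #1 enqueue(83), leaving queue <83>
2. #2 dequeue() → 83, leaving queue <>

linearizable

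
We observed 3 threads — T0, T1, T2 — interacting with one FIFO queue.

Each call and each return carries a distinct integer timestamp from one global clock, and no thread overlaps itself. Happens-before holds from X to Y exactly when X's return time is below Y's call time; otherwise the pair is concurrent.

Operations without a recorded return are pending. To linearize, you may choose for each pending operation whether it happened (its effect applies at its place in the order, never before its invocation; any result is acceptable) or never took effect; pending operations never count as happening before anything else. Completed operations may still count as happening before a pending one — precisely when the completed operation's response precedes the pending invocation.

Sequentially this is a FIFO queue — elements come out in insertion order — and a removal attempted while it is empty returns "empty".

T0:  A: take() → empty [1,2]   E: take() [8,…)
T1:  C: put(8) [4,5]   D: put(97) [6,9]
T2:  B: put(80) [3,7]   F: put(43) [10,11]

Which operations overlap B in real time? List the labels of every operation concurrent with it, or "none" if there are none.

C, D

B spans [3,7]; an op avoiding the whole window 3..7 is ordered, any other is concurrent
A [1,2]: before
C [4,5]: concurrent
D [6,9]: concurrent
E [8,…): after
F [10,11]: after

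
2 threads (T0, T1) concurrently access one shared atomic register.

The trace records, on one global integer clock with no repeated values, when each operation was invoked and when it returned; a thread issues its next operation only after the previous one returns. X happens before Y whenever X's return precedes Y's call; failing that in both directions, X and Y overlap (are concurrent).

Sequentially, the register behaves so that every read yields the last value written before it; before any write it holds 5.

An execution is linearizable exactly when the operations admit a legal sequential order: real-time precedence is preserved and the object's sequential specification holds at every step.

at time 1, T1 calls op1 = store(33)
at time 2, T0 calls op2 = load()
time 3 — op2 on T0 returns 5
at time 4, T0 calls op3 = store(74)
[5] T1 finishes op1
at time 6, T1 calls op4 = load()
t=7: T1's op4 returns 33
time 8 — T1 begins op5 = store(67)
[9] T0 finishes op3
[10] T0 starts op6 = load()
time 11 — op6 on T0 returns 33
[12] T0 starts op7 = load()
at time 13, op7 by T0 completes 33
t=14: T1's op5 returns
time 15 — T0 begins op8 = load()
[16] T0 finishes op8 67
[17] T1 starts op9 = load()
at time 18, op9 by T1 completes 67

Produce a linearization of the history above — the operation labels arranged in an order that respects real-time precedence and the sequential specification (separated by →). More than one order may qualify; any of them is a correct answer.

step 1: op2 load() → 5 — value 5
step 2: op3 store(74) — value 74
step 3: op1 store(33) — value 33
step 4: op4 load() → 33 — value 33
step 5: op6 load() → 33 — value 33
step 6: op7 load() → 33 — value 33
step 7: op5 store(67) — value 67
step 8: op8 load() → 67 — value 67
step 9: op9 load() → 67 — value 67

op2 → op3 → op1 → op4 → op6 → op7 → op5 → op8 → op9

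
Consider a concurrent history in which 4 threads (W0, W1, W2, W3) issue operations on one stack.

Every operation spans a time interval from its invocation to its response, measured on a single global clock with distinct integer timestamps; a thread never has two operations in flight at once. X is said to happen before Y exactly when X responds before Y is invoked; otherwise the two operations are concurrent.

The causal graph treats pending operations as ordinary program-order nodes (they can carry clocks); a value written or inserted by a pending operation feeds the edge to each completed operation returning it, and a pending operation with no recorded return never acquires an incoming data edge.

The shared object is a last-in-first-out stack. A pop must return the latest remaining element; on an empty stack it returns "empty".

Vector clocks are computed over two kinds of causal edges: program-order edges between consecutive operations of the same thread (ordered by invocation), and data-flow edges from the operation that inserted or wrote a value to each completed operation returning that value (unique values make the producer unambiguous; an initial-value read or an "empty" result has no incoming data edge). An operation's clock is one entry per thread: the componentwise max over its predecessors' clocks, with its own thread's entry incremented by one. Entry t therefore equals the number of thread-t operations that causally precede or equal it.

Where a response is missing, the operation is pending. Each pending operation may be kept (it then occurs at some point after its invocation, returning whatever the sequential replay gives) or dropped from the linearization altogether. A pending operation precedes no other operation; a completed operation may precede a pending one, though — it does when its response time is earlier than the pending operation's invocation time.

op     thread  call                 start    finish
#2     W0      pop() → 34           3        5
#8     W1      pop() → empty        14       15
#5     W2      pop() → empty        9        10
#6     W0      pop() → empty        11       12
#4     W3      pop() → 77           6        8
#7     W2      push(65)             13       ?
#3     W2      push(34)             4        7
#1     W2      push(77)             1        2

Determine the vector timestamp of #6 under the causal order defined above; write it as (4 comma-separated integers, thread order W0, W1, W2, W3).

root op #1, invoked 1: fresh clock plus W2's own tick → (0, 0, 1, 0)
root op #8, invoked 14: fresh clock plus W1's own tick → (0, 1, 0, 0)
VC(#4, invoked at 6): max of VC(#1)=(0, 0, 1, 0), then +1 on thread W3 → (0, 0, 1, 1)
VC(#3, invoked at 4): max of VC(#1)=(0, 0, 1, 0), then +1 on thread W2 → (0, 0, 2, 0)
VC(#5, invoked at 9): max of VC(#3)=(0, 0, 2, 0), then +1 on thread W2 → (0, 0, 3, 0)
VC(#2, invoked at 3): max of VC(#3)=(0, 0, 2, 0), then +1 on thread W0 → (1, 0, 2, 0)
VC(#7, invoked at 13): max of VC(#5)=(0, 0, 3, 0), then +1 on thread W2 → (0, 0, 4, 0)
VC(#6, invoked at 11): max of VC(#2)=(1, 0, 2, 0), then +1 on thread W0 → (2, 0, 2, 0)
target: VC(#6) = (2, 0, 2, 0)

(2, 0, 2, 0)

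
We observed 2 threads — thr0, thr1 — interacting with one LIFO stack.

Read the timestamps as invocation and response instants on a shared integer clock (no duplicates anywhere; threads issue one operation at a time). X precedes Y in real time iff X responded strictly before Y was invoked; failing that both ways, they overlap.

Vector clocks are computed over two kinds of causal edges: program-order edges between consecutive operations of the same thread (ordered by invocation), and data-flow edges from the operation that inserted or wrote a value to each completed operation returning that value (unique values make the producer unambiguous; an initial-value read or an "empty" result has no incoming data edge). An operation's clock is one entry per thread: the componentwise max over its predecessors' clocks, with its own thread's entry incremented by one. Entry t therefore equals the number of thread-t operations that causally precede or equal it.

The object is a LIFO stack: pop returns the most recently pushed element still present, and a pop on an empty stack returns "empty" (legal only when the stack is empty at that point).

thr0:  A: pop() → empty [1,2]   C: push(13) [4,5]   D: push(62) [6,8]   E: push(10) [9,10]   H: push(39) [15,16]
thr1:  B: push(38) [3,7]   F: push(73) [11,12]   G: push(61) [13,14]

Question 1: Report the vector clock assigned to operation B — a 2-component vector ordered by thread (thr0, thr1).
VC(B, invoked at 3): no causal predecessors; +1 on thr1 → (0, 1)
VC(A, invoked at 1): no causal predecessors; +1 on thr0 → (1, 0)
merge at F (invoked 11): VC(B)=(0, 1), own-thread bump on thr1 → (0, 2)
merge at C (invoked 4): VC(A)=(1, 0), own-thread bump on thr0 → (2, 0)
merge at G (invoked 13): VC(F)=(0, 2), own-thread bump on thr1 → (0, 3)
merge at D (invoked 6): VC(C)=(2, 0), own-thread bump on thr0 → (3, 0)
merge at E (invoked 9): VC(D)=(3, 0), own-thread bump on thr0 → (4, 0)
merge at H (invoked 15): VC(E)=(4, 0), own-thread bump on thr0 → (5, 0)
target: VC(B) = (0, 1)

(0, 1)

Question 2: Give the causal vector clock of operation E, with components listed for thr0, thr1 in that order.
B (invocation 3): nothing precedes it; thr1's component alone gives (0, 1)
A (invocation 1): nothing precedes it; thr0's component alone gives (1, 0)
F, invoked 11, takes VC(B)=(0, 1) under max, adds 1 for thr1 → (0, 2)
C, invoked 4, takes VC(A)=(1, 0) under max, adds 1 for thr0 → (2, 0)
G, invoked 13, takes VC(F)=(0, 2) under max, adds 1 for thr1 → (0, 3)
D, invoked 6, takes VC(C)=(2, 0) under max, adds 1 for thr0 → (3, 0)
E, invoked 9, takes VC(D)=(3, 0) under max, adds 1 for thr0 → (4, 0)
H, invoked 15, takes VC(E)=(4, 0) under max, adds 1 for thr0 → (5, 0)
target: VC(E) = (4, 0)

(4, 0)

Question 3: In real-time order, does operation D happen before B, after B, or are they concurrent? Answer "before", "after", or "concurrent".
D spans [6,8], B spans [3,7]
the intervals overlap in both directions

concurrent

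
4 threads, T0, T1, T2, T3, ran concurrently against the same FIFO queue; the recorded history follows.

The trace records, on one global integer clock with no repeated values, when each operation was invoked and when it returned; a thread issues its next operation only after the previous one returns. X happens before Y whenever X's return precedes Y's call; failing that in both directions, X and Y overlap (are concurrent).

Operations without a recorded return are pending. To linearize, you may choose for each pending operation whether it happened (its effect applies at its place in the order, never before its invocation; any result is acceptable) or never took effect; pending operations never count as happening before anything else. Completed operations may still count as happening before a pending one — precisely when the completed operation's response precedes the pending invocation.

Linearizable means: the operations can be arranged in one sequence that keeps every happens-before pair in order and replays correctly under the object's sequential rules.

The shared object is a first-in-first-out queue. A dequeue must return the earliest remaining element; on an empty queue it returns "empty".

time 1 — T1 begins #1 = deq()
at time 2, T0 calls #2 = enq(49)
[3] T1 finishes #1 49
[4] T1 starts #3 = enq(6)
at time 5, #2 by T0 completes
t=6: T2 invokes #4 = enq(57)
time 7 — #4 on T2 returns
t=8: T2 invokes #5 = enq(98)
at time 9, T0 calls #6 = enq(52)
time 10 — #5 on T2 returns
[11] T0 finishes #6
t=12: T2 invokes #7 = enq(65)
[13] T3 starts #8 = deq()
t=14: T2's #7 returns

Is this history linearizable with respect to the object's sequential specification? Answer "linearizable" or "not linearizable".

one valid linearization: #2, #1, #3, #4, #5, #6, #7
after step 1 (#2 enq(49)): queue <49>
after step 2 (#1 deq() → 49): queue <>
after step 3 (#3 enq(6) (pending, included)): queue <6>
after step 4 (#4 enq(57)): queue <6,57>
after step 5 (#5 enq(98)): queue <6,57,98>
after step 6 (#6 enq(52)): queue <6,57,98,52>
after step 7 (#7 enq(65)): queue <6,57,98,52,65>

linearizable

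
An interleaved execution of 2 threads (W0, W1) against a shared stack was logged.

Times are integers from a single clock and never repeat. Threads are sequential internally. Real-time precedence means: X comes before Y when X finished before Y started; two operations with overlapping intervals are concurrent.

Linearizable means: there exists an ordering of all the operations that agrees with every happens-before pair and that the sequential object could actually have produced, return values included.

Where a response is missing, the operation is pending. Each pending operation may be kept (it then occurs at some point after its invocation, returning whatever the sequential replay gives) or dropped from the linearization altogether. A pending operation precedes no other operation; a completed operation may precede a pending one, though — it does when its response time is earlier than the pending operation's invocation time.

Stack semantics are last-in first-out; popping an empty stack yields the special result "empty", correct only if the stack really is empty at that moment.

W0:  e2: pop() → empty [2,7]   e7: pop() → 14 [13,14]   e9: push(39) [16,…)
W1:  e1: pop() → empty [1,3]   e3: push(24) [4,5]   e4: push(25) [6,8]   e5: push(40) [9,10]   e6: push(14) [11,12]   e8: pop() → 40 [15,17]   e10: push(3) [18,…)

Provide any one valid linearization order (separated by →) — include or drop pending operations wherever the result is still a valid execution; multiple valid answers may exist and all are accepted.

step 1: e1 pop() → empty — stack <>
step 2: e2 pop() → empty — stack <>
step 3: e3 push(24) — stack <24>
step 4: e4 push(25) — stack <24,25>
step 5: e5 push(40) — stack <24,25,40>
step 6: e6 push(14) — stack <24,25,40,14>
step 7: e7 pop() → 14 — stack <24,25,40>
step 8: e8 pop() → 40 — stack <24,25>

e1 → e2 → e3 → e4 → e5 → e6 → e7 → e8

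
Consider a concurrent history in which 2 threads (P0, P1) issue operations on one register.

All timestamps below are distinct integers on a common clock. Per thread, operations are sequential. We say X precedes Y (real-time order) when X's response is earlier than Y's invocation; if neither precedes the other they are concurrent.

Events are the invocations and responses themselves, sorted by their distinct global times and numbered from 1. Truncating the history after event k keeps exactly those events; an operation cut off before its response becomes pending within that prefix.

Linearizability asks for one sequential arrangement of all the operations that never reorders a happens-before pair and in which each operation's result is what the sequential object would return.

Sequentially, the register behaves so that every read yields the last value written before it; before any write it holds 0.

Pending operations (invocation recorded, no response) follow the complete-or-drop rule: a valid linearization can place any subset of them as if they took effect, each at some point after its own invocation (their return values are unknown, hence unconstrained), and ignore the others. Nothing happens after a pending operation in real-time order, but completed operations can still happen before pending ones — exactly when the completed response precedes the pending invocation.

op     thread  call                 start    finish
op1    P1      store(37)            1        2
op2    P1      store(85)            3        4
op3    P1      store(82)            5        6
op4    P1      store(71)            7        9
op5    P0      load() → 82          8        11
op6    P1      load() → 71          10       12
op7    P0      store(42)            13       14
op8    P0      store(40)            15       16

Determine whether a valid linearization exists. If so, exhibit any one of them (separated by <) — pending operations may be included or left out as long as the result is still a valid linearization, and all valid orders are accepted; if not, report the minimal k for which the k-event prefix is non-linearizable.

linearizable — witness: op1 < op2 < op3 < op5 < op4 < op6 < op7 < op8

after step 1 (op1 store(37)): value 37
after step 2 (op2 store(85)): value 85
after step 3 (op3 store(82)): value 82
after step 4 (op5 load() → 82): value 82
after step 5 (op4 store(71)): value 71
after step 6 (op6 load() → 71): value 71
after step 7 (op7 store(42)): value 42
after step 8 (op8 store(40)): value 40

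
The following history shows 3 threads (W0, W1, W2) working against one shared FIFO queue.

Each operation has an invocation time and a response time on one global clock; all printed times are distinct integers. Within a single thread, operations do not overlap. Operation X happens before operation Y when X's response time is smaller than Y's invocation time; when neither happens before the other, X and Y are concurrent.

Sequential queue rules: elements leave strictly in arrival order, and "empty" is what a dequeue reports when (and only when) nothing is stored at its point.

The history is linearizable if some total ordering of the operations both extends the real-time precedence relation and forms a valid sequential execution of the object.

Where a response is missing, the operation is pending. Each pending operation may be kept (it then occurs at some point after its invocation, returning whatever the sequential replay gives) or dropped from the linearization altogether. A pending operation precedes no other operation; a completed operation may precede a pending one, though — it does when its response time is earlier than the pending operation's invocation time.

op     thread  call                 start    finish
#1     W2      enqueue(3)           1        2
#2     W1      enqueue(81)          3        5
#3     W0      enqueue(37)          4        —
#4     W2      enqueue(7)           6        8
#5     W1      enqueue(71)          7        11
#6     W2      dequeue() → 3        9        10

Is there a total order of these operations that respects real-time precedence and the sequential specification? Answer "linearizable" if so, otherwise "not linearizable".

linearizable

witness order: #1, #2, #3, #4, #5, #6
after step 1 (#1 enqueue(3)): queue <3>
after step 2 (#2 enqueue(81)): queue <3,81>
after step 3 (#3 enqueue(37) (pending, included)): queue <3,81,37>
after step 4 (#4 enqueue(7)): queue <3,81,37,7>
after step 5 (#5 enqueue(71)): queue <3,81,37,7,71>
after step 6 (#6 dequeue() → 3): queue <81,37,7,71>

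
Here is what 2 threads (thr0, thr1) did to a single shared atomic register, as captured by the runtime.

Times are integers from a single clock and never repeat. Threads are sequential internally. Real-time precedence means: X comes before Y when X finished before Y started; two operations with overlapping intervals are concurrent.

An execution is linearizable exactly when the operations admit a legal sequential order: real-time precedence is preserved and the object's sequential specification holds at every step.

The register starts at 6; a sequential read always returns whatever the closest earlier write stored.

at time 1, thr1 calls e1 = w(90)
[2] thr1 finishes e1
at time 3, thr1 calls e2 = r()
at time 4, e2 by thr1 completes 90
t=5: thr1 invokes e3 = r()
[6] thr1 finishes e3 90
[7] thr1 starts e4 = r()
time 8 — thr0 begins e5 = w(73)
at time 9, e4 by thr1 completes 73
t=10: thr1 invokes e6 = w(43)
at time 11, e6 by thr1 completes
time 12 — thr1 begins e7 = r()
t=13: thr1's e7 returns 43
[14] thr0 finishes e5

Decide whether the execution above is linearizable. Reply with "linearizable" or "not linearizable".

linearizable

a witness: e1, e2, e3, e5, e4, e6, e7
after step 1 (e1 w(90)): value 90
after step 2 (e2 r() → 90): value 90
after step 3 (e3 r() → 90): value 90
after step 4 (e5 w(73)): value 73
after step 5 (e4 r() → 73): value 73
after step 6 (e6 w(43)): value 43
after step 7 (e7 r() → 43): value 43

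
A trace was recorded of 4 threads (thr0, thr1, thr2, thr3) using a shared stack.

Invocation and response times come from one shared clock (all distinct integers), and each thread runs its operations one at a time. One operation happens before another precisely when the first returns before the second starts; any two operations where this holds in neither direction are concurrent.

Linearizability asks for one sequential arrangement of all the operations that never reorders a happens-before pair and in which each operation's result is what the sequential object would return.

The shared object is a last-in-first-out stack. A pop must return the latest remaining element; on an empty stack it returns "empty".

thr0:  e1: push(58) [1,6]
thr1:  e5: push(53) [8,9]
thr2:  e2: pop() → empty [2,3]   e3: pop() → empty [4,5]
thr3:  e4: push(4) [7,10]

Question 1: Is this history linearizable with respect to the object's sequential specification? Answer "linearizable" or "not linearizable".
a witness: e2, e3, e1, e4, e5
1. e2 pop() → empty, leaving stack <>
2. e3 pop() → empty, leaving stack <>
3. e1 push(58), leaving stack <58>
4. e4 push(4), leaving stack <58,4>
5. e5 push(53), leaving stack <58,4,53>

linearizable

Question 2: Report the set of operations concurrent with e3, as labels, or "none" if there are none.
e3 runs from 4 to 5; window-overlapping ops are concurrent
e1 [1,6]: concurrent
e2 [2,3]: before
e4 [7,10]: after
e5 [8,9]: after

e1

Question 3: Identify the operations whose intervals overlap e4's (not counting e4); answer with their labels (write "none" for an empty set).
e4 spans [7,10]; an op avoiding the whole window 7..10 is ordered, any other is concurrent
e1 [1,6]: before
e2 [2,3]: before
e3 [4,5]: before
e5 [8,9]: concurrent

e5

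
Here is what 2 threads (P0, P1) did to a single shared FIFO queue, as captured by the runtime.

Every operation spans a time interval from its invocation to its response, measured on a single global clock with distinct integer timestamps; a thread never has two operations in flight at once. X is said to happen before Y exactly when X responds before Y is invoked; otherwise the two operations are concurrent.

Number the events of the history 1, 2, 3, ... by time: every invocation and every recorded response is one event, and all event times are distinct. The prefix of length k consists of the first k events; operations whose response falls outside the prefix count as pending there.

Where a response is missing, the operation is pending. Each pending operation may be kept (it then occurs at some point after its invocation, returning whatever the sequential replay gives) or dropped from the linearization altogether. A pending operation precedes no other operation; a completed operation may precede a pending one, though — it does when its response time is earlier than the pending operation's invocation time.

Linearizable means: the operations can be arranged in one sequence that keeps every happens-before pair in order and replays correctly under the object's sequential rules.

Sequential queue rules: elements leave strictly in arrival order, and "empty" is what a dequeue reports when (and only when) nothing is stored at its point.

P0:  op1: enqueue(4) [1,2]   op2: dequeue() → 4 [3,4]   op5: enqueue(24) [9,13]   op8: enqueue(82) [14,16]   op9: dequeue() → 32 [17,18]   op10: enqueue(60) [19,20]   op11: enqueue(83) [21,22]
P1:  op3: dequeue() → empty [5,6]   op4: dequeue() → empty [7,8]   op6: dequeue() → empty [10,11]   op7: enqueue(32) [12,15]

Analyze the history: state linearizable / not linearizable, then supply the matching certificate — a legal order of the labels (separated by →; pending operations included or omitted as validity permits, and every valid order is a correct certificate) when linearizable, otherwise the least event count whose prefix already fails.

linearizable — witness: op1 → op2 → op3 → op4 → op6 → op7 → op5 → op8 → op9 → op10 → op11

step 1: op1 enqueue(4) — queue <4>
step 2: op2 dequeue() → 4 — queue <>
step 3: op3 dequeue() → empty — queue <>
step 4: op4 dequeue() → empty — queue <>
step 5: op6 dequeue() → empty — queue <>
step 6: op7 enqueue(32) — queue <32>
step 7: op5 enqueue(24) — queue <32,24>
step 8: op8 enqueue(82) — queue <32,24,82>
step 9: op9 dequeue() → 32 — queue <24,82>
step 10: op10 enqueue(60) — queue <24,82,60>
step 11: op11 enqueue(83) — queue <24,82,60,83>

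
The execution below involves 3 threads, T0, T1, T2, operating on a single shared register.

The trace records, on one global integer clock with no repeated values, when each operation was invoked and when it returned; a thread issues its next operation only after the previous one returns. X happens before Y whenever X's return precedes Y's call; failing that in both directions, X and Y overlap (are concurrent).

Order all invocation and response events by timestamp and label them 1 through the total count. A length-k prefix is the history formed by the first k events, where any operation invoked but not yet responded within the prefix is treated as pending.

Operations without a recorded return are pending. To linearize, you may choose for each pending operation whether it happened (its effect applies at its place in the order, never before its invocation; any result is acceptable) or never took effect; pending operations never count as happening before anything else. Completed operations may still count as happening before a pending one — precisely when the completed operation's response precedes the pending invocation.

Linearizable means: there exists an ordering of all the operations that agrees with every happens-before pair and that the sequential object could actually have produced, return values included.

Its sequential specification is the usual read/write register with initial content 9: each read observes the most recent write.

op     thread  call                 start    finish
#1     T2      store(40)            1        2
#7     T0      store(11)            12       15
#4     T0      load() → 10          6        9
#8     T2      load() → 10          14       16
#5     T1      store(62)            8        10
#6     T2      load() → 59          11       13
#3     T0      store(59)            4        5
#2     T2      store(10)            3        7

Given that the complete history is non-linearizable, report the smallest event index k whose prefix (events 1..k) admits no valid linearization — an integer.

13

events 1..12 are linearizable, e.g. via #1, #3, #2, #4, #5:
1. #1 store(40), leaving value 40
2. #3 store(59), leaving value 59
3. #2 store(10), leaving value 10
4. #4 load() → 10, leaving value 10
5. #5 store(62), leaving value 62
include event 13 — #6 responding at 13 — and every candidate order breaks
no escape via the 1 pending operation (#7): every completion choice fails
e.g. #1, #2, #3, #4, #5, #6 (pending dropped): illegal at step 4, since #4 load() → 10 cannot apply there
e.g. #1, #2, #3, #5, #4, #6 (pending dropped): illegal at step 5, since #4 load() → 10 cannot apply there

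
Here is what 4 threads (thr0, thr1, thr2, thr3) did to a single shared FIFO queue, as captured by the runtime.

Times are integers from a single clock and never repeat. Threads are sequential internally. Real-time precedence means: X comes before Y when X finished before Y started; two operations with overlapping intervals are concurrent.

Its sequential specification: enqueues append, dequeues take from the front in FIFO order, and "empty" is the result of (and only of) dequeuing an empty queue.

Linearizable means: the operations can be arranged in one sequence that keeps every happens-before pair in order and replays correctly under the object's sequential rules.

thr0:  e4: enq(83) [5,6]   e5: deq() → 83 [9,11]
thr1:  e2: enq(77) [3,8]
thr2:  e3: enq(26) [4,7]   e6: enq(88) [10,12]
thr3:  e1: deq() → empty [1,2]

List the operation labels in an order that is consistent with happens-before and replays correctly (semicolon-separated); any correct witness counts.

1. e1 deq() → empty, leaving queue <>
2. e4 enq(83), leaving queue <83>
3. e2 enq(77), leaving queue <83,77>
4. e3 enq(26), leaving queue <83,77,26>
5. e5 deq() → 83, leaving queue <77,26>
6. e6 enq(88), leaving queue <77,26,88>

e1; e4; e2; e3; e5; e6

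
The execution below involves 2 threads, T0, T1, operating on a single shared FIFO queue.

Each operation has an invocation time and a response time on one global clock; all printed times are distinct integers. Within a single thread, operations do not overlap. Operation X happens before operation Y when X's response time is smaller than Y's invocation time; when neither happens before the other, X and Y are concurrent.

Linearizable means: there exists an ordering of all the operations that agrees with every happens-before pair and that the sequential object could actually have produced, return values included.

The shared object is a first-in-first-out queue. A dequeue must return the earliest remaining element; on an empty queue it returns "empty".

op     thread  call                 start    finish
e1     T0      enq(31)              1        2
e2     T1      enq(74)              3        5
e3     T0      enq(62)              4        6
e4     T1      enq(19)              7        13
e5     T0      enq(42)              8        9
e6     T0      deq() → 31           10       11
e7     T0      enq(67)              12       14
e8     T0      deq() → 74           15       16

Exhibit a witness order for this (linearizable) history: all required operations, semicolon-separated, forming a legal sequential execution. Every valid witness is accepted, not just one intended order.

1. e1 enq(31), leaving queue <31>
2. e2 enq(74), leaving queue <31,74>
3. e3 enq(62), leaving queue <31,74,62>
4. e4 enq(19), leaving queue <31,74,62,19>
5. e5 enq(42), leaving queue <31,74,62,19,42>
6. e6 deq() → 31, leaving queue <74,62,19,42>
7. e7 enq(67), leaving queue <74,62,19,42,67>
8. e8 deq() → 74, leaving queue <62,19,42,67>

e1; e2; e3; e4; e5; e6; e7; e8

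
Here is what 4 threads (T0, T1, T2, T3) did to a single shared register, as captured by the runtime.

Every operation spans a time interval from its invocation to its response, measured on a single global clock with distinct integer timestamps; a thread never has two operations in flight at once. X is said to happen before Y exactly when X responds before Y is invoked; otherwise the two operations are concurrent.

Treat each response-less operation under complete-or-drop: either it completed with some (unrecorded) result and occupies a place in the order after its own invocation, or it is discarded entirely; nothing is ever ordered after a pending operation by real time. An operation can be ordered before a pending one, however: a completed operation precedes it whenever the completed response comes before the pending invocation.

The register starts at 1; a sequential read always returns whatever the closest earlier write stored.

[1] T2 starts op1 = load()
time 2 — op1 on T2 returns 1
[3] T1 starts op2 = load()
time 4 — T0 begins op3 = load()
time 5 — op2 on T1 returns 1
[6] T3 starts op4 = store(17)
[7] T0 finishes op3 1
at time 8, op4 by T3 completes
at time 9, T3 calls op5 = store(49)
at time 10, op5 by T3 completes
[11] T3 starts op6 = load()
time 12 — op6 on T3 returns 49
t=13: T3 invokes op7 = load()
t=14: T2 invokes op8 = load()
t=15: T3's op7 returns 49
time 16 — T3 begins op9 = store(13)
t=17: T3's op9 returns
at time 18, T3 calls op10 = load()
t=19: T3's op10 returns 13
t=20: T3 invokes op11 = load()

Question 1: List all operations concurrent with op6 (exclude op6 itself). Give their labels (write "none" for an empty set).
none

overlap test against op6 [11,12]: concurrent iff the interval meets 11..12
op1 [1,2]: before
op2 [3,5]: before
op3 [4,7]: before
op4 [6,8]: before
op5 [9,10]: before
op7 [13,15]: after
op8 [14,…): after
op9 [16,17]: after
op10 [18,19]: after
op11 [20,…): after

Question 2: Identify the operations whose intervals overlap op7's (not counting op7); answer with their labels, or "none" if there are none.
op8

concurrent with op7 ([13,15]): every op whose interval crosses 13..15
op1 [1,2]: before
op2 [3,5]: before
op3 [4,7]: before
op4 [6,8]: before
op5 [9,10]: before
op6 [11,12]: before
op8 [14,…): concurrent
op9 [16,17]: after
op10 [18,19]: after
op11 [20,…): after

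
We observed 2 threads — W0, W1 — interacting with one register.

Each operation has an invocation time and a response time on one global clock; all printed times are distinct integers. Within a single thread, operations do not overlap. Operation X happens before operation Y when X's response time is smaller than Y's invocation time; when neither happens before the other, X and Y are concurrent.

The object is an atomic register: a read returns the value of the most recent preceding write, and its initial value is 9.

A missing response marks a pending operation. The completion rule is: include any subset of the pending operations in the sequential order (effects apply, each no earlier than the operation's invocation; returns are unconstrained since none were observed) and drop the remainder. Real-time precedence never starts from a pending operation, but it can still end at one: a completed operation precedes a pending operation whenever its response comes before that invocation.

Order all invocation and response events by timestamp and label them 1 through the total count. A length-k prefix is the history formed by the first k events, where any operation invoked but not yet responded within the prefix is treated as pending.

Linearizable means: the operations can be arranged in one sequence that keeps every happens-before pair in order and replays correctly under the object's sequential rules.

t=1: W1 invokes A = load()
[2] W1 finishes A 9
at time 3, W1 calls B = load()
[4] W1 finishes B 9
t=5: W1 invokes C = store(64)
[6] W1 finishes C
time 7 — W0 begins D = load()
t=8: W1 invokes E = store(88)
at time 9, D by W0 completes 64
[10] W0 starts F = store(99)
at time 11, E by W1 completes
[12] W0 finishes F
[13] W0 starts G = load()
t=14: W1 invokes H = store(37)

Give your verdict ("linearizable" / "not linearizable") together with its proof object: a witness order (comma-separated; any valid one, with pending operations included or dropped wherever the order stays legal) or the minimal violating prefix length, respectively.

step 1: A load() → 9 — value 9
step 2: B load() → 9 — value 9
step 3: C store(64) — value 64
step 4: D load() → 64 — value 64
step 5: E store(88) — value 88
step 6: F store(99) — value 99

linearizable — witness: A, B, C, D, E, F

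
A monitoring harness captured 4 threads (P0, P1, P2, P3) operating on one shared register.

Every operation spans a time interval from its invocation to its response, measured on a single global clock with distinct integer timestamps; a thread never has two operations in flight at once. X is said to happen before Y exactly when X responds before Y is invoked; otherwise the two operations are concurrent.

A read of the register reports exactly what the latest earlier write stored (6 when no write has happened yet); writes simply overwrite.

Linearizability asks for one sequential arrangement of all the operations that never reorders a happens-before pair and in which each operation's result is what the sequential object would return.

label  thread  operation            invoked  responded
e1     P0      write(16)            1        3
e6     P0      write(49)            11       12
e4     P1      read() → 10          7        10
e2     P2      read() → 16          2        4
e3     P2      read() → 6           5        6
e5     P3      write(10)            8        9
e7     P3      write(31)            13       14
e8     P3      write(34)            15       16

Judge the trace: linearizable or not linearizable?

through event 5 a valid linearization exists; event 6 (e3 responding at time 6) ends that
checked exhaustively: 2 real-time-consistent orders of 3 completed operations, zero legal register replays
one such order, e1, e2, e3, breaks at step 3 where e3 read() → 6 is illegal
one such order, e2, e1, e3, breaks at step 1 where e2 read() → 16 is illegal

not linearizable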